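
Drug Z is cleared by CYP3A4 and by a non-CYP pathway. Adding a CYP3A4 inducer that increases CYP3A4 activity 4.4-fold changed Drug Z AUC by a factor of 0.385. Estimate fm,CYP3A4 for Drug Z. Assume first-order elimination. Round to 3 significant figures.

0.470

CL'/CL = 1 / 0.385 = 2.597
4.4·fm + (1 − fm) = 2.597
fm = (2.597 − 1) / (4.4 − 1) = 0.470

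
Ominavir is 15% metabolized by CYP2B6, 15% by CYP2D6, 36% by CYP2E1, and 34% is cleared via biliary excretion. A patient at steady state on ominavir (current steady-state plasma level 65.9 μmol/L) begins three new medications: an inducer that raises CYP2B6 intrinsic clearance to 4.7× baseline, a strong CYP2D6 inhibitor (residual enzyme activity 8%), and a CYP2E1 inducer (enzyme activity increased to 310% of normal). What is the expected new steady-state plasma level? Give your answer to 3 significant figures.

The CYP2B6 pathway (15% of clearance) rises to 4.7× activity: 0.15 × 4.7 = 0.705.
The CYP2D6 pathway (15% of clearance) falls to 0.08× activity: 0.15 × 0.08 = 0.012.
The CYP2E1 pathway (36% of clearance) rises to 3.1× activity: 0.36 × 3.1 = 1.116.
The remaining 34% of clearance is unaffected.
New clearance relative to baseline: 0.705 + 0.012 + 1.116 + 0.34 = 2.173.
Dividing the baseline by the relative clearance: 65.9 / 2.173 = 30.3 μmol/L.

30.3 μmol/L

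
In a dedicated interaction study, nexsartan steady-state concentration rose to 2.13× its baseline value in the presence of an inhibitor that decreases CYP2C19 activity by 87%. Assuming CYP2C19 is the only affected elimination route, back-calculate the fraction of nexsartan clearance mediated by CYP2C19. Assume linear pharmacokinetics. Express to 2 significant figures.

Write x for the fraction cleared via CYP2C19. The observed steady-state concentration change means clearance fell to 1/2.13 = 0.4695 of baseline.
Setting x·0.13 + (1 − x) = 0.4695 and solving: x = (0.4695 − 1)/(0.13 − 1) = 0.61.

0.61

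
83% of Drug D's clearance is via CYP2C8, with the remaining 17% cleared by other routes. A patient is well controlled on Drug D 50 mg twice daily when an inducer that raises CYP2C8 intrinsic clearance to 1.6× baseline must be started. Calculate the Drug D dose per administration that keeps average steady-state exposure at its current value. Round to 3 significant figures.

CYP2C8: 0.83 × 1.6 = 1.328
Other: 0.17 (unchanged)
New clearance relative to baseline: 1.328 + 0.17 = 1.498.
Css,avg = (dose rate)/CL, so holding Css fixed requires dose ∝ CL: 50 × 1.498 = 74.9 mg.

74.9 mg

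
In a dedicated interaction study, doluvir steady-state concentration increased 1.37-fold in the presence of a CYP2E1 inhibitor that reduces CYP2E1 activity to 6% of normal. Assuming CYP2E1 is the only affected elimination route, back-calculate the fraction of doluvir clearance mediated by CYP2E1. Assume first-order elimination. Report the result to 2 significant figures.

Write x for the fraction cleared via CYP2E1. The observed steady-state concentration change means clearance fell to 1/1.37 = 0.7299 of baseline.
Only the CYP2E1 route changed, so 0.7299 = x·0.06 + (1 − x), giving x = 0.29.

0.29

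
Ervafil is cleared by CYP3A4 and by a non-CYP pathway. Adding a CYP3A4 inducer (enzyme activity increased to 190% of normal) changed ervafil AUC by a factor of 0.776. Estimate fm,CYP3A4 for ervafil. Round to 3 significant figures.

0.321

CL'/CL = 1 / 0.776 = 1.289
1.9·fm + (1 − fm) = 1.289
fm = (1.289 − 1) / (1.9 − 1) = 0.321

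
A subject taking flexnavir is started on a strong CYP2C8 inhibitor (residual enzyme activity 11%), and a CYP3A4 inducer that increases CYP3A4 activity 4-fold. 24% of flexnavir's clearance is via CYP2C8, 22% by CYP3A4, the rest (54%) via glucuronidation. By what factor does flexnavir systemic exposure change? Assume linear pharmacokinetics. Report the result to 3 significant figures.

0.691

The CYP2C8 pathway (24% of clearance) is reduced to 0.11× activity: 0.24 × 0.11 = 0.0264.
The CYP3A4 pathway (22% of clearance) rises to 4× activity: 0.22 × 4 = 0.88.
The remaining 54% of clearance is unaffected.
Relative clearance = 0.0264 + 0.88 + 0.54 = 1.4464.
Because systemic exposure varies inversely with clearance, the combined effect is 1 / 1.4464 = 0.691.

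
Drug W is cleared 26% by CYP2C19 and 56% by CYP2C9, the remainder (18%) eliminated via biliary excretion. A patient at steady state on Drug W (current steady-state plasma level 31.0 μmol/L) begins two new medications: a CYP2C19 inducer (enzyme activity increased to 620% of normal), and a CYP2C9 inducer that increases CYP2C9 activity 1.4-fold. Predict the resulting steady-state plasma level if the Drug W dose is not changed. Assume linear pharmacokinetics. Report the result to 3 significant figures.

12.0 μmol/L

The CYP2C19 pathway (26% of clearance) increases to 6.2× activity: 0.26 × 6.2 = 1.612.
The CYP2C9 pathway (56% of clearance) rises to 1.4× activity: 0.56 × 1.4 = 0.784.
The remaining 18% of clearance is unaffected.
Relative clearance = 1.612 + 0.784 + 0.18 = 2.576.
Dividing the baseline by the relative clearance: 31.0 / 2.576 = 12.0 μmol/L.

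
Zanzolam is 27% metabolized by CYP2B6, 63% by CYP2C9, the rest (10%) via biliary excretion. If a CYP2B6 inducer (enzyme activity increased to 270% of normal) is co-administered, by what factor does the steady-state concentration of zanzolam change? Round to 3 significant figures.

The CYP2B6 pathway (27% of clearance) rises to 2.7× activity: 0.27 × 2.7 = 0.729.
CYP2C9 (63%) and the residual 10% are unaffected.
Relative clearance = 0.729 + 0.63 + 0.1 = 1.459.
Since steady-state concentration ∝ 1/CL, the ratio is 1 / 1.459 = 0.685.

0.685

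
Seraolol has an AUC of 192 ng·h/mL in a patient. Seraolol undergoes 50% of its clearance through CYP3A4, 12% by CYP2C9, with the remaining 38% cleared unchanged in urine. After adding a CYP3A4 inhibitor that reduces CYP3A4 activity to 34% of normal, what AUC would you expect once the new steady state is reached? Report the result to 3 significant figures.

CYP3A4: 0.5 × 0.34 = 0.17
CYP2C9: 0.12 (unchanged)
Other: 0.38 (unchanged)
New clearance relative to baseline: 0.17 + 0.12 + 0.38 = 0.67.
New AUC = baseline ÷ relative clearance = 192 / 0.67 = 287 ng·h/mL.

287 ng·h/mL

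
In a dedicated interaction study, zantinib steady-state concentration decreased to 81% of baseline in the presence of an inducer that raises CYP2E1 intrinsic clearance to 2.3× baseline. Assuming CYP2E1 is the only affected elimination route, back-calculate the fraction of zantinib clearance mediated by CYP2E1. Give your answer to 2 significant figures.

0.18

Write x for the fraction cleared via CYP2E1. The observed steady-state concentration change means clearance rose to 1/0.810 = 1.235 of baseline.
Setting x·2.3 + (1 − x) = 1.235 and solving: x = (1.235 − 1)/(2.3 − 1) = 0.18.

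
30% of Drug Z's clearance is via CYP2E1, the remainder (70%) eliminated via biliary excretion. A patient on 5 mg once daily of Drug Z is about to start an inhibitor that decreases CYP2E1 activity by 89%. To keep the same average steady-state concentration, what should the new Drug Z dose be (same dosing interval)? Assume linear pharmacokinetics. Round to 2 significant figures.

3.7 mg

CYP2E1: 0.3 × 0.11 = 0.033
Other: 0.7 (unchanged)
CL_new/CL_old = 0.033 + 0.7 = 0.733.
Exposure is unchanged when dose changes in proportion to clearance. New dose = 5 mg × 0.733 = 3.7 mg.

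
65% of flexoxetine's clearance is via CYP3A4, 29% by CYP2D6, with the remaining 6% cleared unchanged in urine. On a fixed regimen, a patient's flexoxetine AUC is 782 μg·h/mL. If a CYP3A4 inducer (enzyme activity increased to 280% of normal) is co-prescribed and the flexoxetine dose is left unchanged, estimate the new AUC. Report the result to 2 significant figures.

CYP3A4: 0.65 × 2.8 = 1.82
CYP2D6: 0.29 (unchanged)
Other: 0.06 (unchanged)
New clearance relative to baseline: 1.82 + 0.29 + 0.06 = 2.17.
AUC ∝ 1/CL, so new value = 782 / 2.17 = 3.6 × 10² μg·h/mL.

3.6 × 10² μg·h/mL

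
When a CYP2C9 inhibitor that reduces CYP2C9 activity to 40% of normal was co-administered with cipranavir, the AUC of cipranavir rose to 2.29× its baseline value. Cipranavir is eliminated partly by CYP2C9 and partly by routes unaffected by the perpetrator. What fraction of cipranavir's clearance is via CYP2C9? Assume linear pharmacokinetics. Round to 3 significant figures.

0.939

Call the CYP2C9 fraction fm. After the interaction, CL_new/CL_old = fm × 0.4 + (1 − fm).
AUC ratio = 1 / (new CL fraction), so new CL fraction = 1 / 2.29 = 0.4367.
fm × 0.4 + 1 − fm = 0.4367  ⇒  fm × (0.4 − 1) = −0.5633  ⇒  fm = 0.939.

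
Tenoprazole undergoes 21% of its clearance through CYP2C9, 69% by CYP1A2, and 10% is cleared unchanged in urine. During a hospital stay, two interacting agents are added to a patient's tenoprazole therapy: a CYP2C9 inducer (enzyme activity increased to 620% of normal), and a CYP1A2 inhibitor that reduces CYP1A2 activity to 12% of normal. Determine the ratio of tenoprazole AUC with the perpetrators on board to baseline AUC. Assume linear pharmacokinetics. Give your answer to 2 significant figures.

0.67

The CYP2C9 pathway (21% of clearance) is boosted to 6.2× activity: 0.21 × 6.2 = 1.302.
The CYP1A2 pathway (69% of clearance) falls to 0.12× activity: 0.69 × 0.12 = 0.0828.
The remaining 10% of clearance is unaffected.
CL_new/CL_old = 1.302 + 0.0828 + 0.1 = 1.4848.
AUC ∝ 1/CL: fold-change = 1 / 1.4848 = 0.67.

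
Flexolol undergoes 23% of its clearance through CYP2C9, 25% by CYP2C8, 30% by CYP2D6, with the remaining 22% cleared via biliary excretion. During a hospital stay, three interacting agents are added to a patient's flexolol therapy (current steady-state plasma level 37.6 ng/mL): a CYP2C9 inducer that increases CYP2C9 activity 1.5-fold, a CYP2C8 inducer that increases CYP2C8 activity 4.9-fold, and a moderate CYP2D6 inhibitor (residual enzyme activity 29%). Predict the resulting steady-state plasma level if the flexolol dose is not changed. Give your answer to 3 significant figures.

20.0 ng/mL

The CYP2C9 pathway (23% of clearance) increases to 1.5× activity: 0.23 × 1.5 = 0.345.
The CYP2C8 pathway (25% of clearance) increases to 4.9× activity: 0.25 × 4.9 = 1.225.
The CYP2D6 pathway (30% of clearance) drops to 0.29× activity: 0.3 × 0.29 = 0.087.
The remaining 22% of clearance is unaffected.
New clearance relative to baseline: 0.345 + 1.225 + 0.087 + 0.22 = 1.877.
New steady-state plasma level = 37.6 / 1.877 = 20.0 ng/mL (concentration scales inversely with clearance).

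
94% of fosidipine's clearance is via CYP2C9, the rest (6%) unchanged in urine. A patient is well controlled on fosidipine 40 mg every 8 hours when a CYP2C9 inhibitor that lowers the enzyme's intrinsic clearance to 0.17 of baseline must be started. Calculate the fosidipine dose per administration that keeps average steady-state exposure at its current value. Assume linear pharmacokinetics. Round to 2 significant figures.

8.8 mg

The CYP2C9 pathway (94% of clearance) is reduced to 0.17× activity: 0.94 × 0.17 = 0.1598.
Non-CYP routes (6%) are unchanged.
New clearance relative to baseline: 0.1598 + 0.06 = 0.2198.
To maintain the same steady-state level, dose must scale with clearance: new dose = 40 × 0.2198 = 8.8 mg.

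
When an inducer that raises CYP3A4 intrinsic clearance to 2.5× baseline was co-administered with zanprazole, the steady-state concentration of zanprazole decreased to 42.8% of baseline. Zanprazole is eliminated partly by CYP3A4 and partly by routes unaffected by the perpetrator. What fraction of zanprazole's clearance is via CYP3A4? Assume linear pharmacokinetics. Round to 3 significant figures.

0.891

Let x = fm,CYP3A4. Because steady-state concentration ∝ 1/CL, relative clearance rose to 1/0.428 = 2.336.
Only the CYP3A4 route changed, so 2.336 = x·2.5 + (1 − x), giving x = 0.891.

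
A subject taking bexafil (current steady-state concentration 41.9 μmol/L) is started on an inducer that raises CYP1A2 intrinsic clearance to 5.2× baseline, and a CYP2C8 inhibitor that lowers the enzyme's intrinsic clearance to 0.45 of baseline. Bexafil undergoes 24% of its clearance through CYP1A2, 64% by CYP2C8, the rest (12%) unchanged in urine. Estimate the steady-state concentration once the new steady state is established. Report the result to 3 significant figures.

The CYP1A2 pathway (24% of clearance) increases to 5.2× activity: 0.24 × 5.2 = 1.248.
The CYP2C8 pathway (64% of clearance) drops to 0.45× activity: 0.64 × 0.45 = 0.288.
Non-CYP routes (12%) are unchanged.
CL_new/CL_old = 1.248 + 0.288 + 0.12 = 1.656.
Steady-state concentration ∝ 1/CL: new value = 41.9 / 1.656 = 25.3 μmol/L.

25.3 μmol/L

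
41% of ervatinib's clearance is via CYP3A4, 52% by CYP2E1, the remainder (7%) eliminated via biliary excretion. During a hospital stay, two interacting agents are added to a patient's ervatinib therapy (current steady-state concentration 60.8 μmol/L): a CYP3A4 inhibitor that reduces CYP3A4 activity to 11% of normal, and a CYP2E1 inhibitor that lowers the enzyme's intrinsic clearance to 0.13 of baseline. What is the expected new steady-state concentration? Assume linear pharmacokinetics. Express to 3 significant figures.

333 μmol/L

CYP3A4: 0.41 × 0.11 = 0.0451
CYP2E1: 0.52 × 0.13 = 0.0676
Other: 0.07 (unchanged)
CL_new/CL_old = 0.0451 + 0.0676 + 0.07 = 0.1827.
Steady-state concentration ∝ 1/CL: new value = 60.8 / 0.1827 = 333 μmol/L.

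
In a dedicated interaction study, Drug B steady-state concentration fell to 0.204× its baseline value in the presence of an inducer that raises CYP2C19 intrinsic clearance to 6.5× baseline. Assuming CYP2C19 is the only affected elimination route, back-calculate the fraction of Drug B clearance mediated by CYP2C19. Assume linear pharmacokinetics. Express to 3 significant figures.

Write x for the fraction cleared via CYP2C19. The observed steady-state concentration change means clearance rose to 1/0.204 = 4.902 of baseline.
Setting x·6.5 + (1 − x) = 4.902 and solving: x = (4.902 − 1)/(6.5 − 1) = 0.709.

0.709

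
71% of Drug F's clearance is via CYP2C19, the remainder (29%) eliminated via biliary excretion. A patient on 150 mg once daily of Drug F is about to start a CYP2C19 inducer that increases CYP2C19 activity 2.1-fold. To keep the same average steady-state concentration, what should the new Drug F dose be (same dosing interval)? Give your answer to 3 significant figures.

267 mg

The CYP2C19 pathway (71% of clearance) increases to 2.1× activity: 0.71 × 2.1 = 1.491.
The remaining 29% of clearance is unaffected.
Relative clearance = 1.491 + 0.29 = 1.781.
Exposure is unchanged when dose changes in proportion to clearance. New dose = 150 mg × 1.781 = 267 mg.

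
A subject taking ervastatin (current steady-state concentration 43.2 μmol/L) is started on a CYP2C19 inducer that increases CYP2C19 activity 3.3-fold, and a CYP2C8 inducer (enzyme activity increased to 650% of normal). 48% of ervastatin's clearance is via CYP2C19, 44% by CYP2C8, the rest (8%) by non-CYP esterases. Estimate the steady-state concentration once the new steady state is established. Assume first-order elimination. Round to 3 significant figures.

9.55 μmol/L

The CYP2C19 pathway (48% of clearance) increases to 3.3× activity: 0.48 × 3.3 = 1.584.
The CYP2C8 pathway (44% of clearance) is boosted to 6.5× activity: 0.44 × 6.5 = 2.86.
Non-CYP routes (8%) are unchanged.
Relative clearance = 1.584 + 2.86 + 0.08 = 4.524.
Steady-state concentration ∝ 1/CL: new value = 43.2 / 4.524 = 9.55 μmol/L.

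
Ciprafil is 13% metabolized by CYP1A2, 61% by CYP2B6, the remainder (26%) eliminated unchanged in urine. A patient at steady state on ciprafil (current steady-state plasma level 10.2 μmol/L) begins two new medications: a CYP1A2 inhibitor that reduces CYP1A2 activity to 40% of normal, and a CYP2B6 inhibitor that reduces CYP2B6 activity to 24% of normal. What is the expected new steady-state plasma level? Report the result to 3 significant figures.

22.3 μmol/L

The CYP1A2 pathway (13% of clearance) falls to 0.4× activity: 0.13 × 0.4 = 0.052.
The CYP2B6 pathway (61% of clearance) falls to 0.24× activity: 0.61 × 0.24 = 0.1464.
The remaining 26% of clearance is unaffected.
Relative clearance = 0.052 + 0.1464 + 0.26 = 0.4584.
Dividing the baseline by the relative clearance: 10.2 / 0.4584 = 22.3 μmol/L.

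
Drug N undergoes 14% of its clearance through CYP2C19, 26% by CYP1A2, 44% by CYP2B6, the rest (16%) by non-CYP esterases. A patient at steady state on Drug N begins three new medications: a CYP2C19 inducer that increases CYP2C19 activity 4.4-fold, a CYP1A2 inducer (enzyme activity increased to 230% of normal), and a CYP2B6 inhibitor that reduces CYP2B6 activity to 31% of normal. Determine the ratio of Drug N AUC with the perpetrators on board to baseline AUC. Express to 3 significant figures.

0.662

CYP2C19: 0.14 × 4.4 = 0.616
CYP1A2: 0.26 × 2.3 = 0.598
CYP2B6: 0.44 × 0.31 = 0.1364
Other: 0.16 (unchanged)
CL_new/CL_old = 0.616 + 0.598 + 0.1364 + 0.16 = 1.5104.
AUC ∝ 1/CL: fold-change = 1 / 1.5104 = 0.662.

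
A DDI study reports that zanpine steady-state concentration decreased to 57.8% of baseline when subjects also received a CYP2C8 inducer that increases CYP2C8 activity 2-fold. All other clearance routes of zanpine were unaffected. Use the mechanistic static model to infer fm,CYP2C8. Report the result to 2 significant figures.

0.73

Let fm be the CYP2C8 fraction. New clearance relative to baseline = fm × 2 + (1 − fm).
Steady-state concentration ratio = 1 / (new CL fraction), so new CL fraction = 1 / 0.578 = 1.73.
fm × 2 + 1 − fm = 1.73  ⇒  fm × (2 − 1) = 0.7301  ⇒  fm = 0.73.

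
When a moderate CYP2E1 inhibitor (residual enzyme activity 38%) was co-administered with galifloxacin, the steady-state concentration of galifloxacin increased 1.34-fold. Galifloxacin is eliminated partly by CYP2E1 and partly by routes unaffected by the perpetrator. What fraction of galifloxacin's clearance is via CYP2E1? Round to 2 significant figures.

Let x = fm,CYP2E1. Because steady-state concentration ∝ 1/CL, relative clearance fell to 1/1.34 = 0.7463.
Only the CYP2E1 route changed, so 0.7463 = x·0.38 + (1 − x), giving x = 0.41.

0.41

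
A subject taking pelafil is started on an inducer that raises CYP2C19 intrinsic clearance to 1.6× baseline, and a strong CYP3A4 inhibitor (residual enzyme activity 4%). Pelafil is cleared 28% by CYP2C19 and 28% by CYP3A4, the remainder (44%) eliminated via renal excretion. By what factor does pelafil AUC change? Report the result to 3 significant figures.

1.11

The CYP2C19 pathway (28% of clearance) increases to 1.6× activity: 0.28 × 1.6 = 0.448.
The CYP3A4 pathway (28% of clearance) drops to 0.04× activity: 0.28 × 0.04 = 0.0112.
The remaining 44% of clearance is unaffected.
Relative clearance = 0.448 + 0.0112 + 0.44 = 0.8992.
AUC ∝ 1/CL: fold-change = 1 / 0.8992 = 1.11.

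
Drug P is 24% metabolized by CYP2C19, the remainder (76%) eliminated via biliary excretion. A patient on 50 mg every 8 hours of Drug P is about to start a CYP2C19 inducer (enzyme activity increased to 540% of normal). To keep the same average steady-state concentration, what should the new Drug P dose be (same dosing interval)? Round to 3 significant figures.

103 mg

The CYP2C19 pathway (24% of clearance) increases to 5.4× activity: 0.24 × 5.4 = 1.296.
Non-CYP routes (76%) are unchanged.
Relative clearance = 1.296 + 0.76 = 2.056.
Css,avg = (dose rate)/CL, so holding Css fixed requires dose ∝ CL: 50 × 2.056 = 103 mg.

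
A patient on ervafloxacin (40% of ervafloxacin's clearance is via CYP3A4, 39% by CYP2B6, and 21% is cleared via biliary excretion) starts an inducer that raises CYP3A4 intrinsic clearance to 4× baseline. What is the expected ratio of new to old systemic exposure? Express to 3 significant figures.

The CYP3A4 pathway (40% of clearance) is boosted to 4× activity: 0.4 × 4 = 1.6.
CYP2B6 (39%) and the residual 21% are unaffected.
Relative clearance = 1.6 + 0.39 + 0.21 = 2.2.
Since systemic exposure ∝ 1/CL, the ratio is 1 / 2.2 = 0.455.

0.455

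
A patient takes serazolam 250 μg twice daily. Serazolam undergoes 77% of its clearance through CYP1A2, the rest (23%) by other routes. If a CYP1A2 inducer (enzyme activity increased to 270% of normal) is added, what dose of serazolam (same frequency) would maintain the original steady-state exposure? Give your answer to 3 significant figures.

577 μg

The CYP1A2 pathway (77% of clearance) increases to 2.7× activity: 0.77 × 2.7 = 2.079.
The remaining 23% of clearance is unaffected.
CL_new/CL_old = 2.079 + 0.23 = 2.309.
To maintain the same steady-state level, dose must scale with clearance: new dose = 250 × 2.309 = 577 μg.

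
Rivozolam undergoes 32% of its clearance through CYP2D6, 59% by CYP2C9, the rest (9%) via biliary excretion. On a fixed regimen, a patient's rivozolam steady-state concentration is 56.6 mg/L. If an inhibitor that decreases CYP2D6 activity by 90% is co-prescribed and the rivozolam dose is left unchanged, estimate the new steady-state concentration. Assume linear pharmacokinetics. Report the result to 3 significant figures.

The CYP2D6 pathway (32% of clearance) drops to 0.1× activity: 0.32 × 0.1 = 0.032.
CYP2C9 (59%) and the residual 9% are unaffected.
New clearance relative to baseline: 0.032 + 0.59 + 0.09 = 0.712.
With dosing unchanged, steady-state concentration scales as 1/CL: 56.6 / 0.712 = 79.5 mg/L.

79.5 mg/L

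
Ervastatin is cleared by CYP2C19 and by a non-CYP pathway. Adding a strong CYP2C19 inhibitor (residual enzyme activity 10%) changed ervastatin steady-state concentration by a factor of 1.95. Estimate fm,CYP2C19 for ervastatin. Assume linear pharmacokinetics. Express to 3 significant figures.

0.541

CL'/CL = 1 / 1.95 = 0.5128
0.1·fm + (1 − fm) = 0.5128
fm = (0.5128 − 1) / (0.1 − 1) = 0.541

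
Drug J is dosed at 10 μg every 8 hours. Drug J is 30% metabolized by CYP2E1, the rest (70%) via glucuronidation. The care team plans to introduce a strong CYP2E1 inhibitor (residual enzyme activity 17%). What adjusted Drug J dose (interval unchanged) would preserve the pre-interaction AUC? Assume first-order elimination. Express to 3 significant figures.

CYP2E1: 0.3 × 0.17 = 0.051
Other: 0.7 (unchanged)
CL_new/CL_old = 0.051 + 0.7 = 0.751.
Css,avg = (dose rate)/CL, so holding Css fixed requires dose ∝ CL: 10 × 0.751 = 7.51 μg.

7.51 μg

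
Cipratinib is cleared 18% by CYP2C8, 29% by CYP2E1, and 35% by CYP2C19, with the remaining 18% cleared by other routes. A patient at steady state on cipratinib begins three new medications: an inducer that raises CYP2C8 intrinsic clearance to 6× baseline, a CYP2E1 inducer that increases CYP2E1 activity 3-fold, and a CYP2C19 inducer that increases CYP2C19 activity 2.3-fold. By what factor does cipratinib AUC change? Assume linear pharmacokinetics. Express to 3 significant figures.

CYP2C8: 0.18 × 6 = 1.08
CYP2E1: 0.29 × 3 = 0.87
CYP2C19: 0.35 × 2.3 = 0.805
Other: 0.18 (unchanged)
New clearance relative to baseline: 1.08 + 0.87 + 0.805 + 0.18 = 2.935.
AUC ∝ 1/CL: fold-change = 1 / 2.935 = 0.341.

0.341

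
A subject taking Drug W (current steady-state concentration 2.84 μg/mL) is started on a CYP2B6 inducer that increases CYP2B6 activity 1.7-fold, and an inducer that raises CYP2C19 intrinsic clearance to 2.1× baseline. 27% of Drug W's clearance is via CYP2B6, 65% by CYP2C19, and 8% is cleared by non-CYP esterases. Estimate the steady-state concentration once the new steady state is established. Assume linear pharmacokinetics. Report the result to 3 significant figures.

CYP2B6: 0.27 × 1.7 = 0.459
CYP2C19: 0.65 × 2.1 = 1.365
Other: 0.08 (unchanged)
New clearance relative to baseline: 0.459 + 1.365 + 0.08 = 1.904.
Steady-state concentration ∝ 1/CL: new value = 2.84 / 1.904 = 1.49 μg/mL.

1.49 μg/mL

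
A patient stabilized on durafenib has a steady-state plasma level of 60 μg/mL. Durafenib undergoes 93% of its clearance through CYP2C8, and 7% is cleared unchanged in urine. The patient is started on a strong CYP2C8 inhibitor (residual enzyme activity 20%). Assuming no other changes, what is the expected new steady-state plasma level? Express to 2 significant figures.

2.3 × 10² μg/mL

The CYP2C8 pathway (93% of clearance) drops to 0.2× activity: 0.93 × 0.2 = 0.186.
Non-CYP routes (7%) are unchanged.
Relative clearance = 0.186 + 0.07 = 0.256.
With dosing unchanged, steady-state plasma level scales as 1/CL: 60 / 0.256 = 2.3 × 10² μg/mL.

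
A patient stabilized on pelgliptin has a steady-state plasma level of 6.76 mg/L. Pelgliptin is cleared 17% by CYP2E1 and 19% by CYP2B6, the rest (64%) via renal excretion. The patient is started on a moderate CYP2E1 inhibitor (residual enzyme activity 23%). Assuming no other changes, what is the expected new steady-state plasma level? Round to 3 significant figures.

The CYP2E1 pathway (17% of clearance) falls to 0.23× activity: 0.17 × 0.23 = 0.0391.
CYP2B6 (19%) and the residual 64% are unaffected.
Relative clearance = 0.0391 + 0.19 + 0.64 = 0.8691.
With dosing unchanged, steady-state plasma level scales as 1/CL: 6.76 / 0.8691 = 7.78 mg/L.

7.78 mg/L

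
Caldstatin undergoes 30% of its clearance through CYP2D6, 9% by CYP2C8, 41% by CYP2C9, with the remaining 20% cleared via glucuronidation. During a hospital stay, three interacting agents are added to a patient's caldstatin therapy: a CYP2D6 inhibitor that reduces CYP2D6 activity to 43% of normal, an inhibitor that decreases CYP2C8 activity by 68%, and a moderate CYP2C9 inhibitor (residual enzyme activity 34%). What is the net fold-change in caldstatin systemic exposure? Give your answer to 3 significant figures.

2.01

The CYP2D6 pathway (30% of clearance) falls to 0.43× activity: 0.3 × 0.43 = 0.129.
The CYP2C8 pathway (9% of clearance) drops to 0.32× activity: 0.09 × 0.32 = 0.0288.
The CYP2C9 pathway (41% of clearance) is reduced to 0.34× activity: 0.41 × 0.34 = 0.1394.
The remaining 20% of clearance is unaffected.
New clearance relative to baseline: 0.129 + 0.0288 + 0.1394 + 0.2 = 0.4972.
Systemic exposure ∝ 1/CL: fold-change = 1 / 0.4972 = 2.01.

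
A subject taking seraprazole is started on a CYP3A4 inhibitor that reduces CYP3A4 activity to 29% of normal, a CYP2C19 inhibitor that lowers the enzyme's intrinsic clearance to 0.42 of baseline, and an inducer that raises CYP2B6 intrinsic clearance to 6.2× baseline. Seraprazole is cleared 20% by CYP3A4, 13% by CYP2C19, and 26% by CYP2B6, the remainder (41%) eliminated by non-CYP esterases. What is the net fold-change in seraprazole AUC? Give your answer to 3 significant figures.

The CYP3A4 pathway (20% of clearance) drops to 0.29× activity: 0.2 × 0.29 = 0.058.
The CYP2C19 pathway (13% of clearance) is reduced to 0.42× activity: 0.13 × 0.42 = 0.0546.
The CYP2B6 pathway (26% of clearance) is boosted to 6.2× activity: 0.26 × 6.2 = 1.612.
The remaining 41% of clearance is unaffected.
New clearance relative to baseline: 0.058 + 0.0546 + 1.612 + 0.41 = 2.1346.
AUC ∝ 1/CL: fold-change = 1 / 2.1346 = 0.468.

0.468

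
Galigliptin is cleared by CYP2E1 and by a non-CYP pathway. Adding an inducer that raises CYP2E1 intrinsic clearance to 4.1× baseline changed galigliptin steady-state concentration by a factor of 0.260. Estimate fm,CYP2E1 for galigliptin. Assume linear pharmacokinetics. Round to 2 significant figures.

0.92

Let fm be the CYP2E1 fraction. New clearance relative to baseline = fm × 4.1 + (1 − fm).
Steady-state concentration ratio = 1 / (new CL fraction), so new CL fraction = 1 / 0.260 = 3.846.
fm × 4.1 + 1 − fm = 3.846  ⇒  fm × (4.1 − 1) = 2.846  ⇒  fm = 0.92.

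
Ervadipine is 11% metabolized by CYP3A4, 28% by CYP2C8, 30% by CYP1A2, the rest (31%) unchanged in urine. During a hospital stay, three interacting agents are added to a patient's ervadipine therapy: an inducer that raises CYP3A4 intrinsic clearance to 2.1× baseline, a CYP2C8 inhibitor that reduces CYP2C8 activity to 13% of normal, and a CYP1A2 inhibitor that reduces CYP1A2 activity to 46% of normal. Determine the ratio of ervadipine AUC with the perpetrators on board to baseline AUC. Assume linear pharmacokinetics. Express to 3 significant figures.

1.40

CYP3A4: 0.11 × 2.1 = 0.231
CYP2C8: 0.28 × 0.13 = 0.0364
CYP1A2: 0.3 × 0.46 = 0.138
Other: 0.31 (unchanged)
New clearance relative to baseline: 0.231 + 0.0364 + 0.138 + 0.31 = 0.7154.
Because AUC varies inversely with clearance, the combined effect is 1 / 0.7154 = 1.40.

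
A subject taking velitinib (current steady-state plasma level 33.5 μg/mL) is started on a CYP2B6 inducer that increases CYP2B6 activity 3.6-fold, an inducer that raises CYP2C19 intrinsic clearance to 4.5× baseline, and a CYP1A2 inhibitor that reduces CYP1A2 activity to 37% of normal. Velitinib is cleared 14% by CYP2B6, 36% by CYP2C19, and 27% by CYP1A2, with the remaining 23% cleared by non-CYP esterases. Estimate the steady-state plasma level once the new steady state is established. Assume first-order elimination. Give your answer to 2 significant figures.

14 μg/mL

The CYP2B6 pathway (14% of clearance) rises to 3.6× activity: 0.14 × 3.6 = 0.504.
The CYP2C19 pathway (36% of clearance) increases to 4.5× activity: 0.36 × 4.5 = 1.62.
The CYP1A2 pathway (27% of clearance) falls to 0.37× activity: 0.27 × 0.37 = 0.0999.
The remaining 23% of clearance is unaffected.
CL_new/CL_old = 0.504 + 1.62 + 0.0999 + 0.23 = 2.4539.
New steady-state plasma level = 33.5 / 2.4539 = 14 μg/mL (concentration scales inversely with clearance).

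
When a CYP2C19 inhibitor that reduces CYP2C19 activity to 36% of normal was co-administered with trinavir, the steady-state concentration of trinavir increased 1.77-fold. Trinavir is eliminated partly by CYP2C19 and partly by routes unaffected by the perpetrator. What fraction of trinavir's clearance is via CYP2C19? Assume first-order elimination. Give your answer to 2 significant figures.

CL'/CL = 1 / 1.77 = 0.565
0.36·fm + (1 − fm) = 0.565
fm = (0.565 − 1) / (0.36 − 1) = 0.68

0.68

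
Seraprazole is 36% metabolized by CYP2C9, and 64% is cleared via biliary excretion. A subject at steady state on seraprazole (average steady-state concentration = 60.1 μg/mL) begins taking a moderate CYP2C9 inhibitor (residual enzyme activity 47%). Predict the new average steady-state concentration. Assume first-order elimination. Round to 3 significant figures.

74.3 μg/mL

The CYP2C9 pathway (36% of clearance) drops to 0.47× activity: 0.36 × 0.47 = 0.1692.
The remaining 64% of clearance is unaffected.
Relative clearance = 0.1692 + 0.64 = 0.8092.
With dosing unchanged, average steady-state concentration scales as 1/CL: 60.1 / 0.8092 = 74.3 μg/mL.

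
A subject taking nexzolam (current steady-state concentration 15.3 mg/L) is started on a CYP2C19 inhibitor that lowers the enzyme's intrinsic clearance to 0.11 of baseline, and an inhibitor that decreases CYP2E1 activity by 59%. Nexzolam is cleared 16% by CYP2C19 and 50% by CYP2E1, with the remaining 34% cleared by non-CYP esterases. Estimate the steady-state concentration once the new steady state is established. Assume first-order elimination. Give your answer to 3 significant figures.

27.2 mg/L

The CYP2C19 pathway (16% of clearance) drops to 0.11× activity: 0.16 × 0.11 = 0.0176.
The CYP2E1 pathway (50% of clearance) is reduced to 0.41× activity: 0.5 × 0.41 = 0.205.
The remaining 34% of clearance is unaffected.
New clearance relative to baseline: 0.0176 + 0.205 + 0.34 = 0.5626.
Steady-state concentration ∝ 1/CL: new value = 15.3 / 0.5626 = 27.2 mg/L.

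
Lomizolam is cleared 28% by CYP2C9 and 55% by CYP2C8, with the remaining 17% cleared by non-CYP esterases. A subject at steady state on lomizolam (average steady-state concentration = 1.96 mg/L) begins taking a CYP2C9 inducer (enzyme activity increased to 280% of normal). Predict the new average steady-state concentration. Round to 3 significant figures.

1.30 mg/L

The CYP2C9 pathway (28% of clearance) increases to 2.8× activity: 0.28 × 2.8 = 0.784.
CYP2C8 (55%) and the residual 17% are unaffected.
New clearance relative to baseline: 0.784 + 0.55 + 0.17 = 1.504.
With dosing unchanged, average steady-state concentration scales as 1/CL: 1.96 / 1.504 = 1.30 mg/L.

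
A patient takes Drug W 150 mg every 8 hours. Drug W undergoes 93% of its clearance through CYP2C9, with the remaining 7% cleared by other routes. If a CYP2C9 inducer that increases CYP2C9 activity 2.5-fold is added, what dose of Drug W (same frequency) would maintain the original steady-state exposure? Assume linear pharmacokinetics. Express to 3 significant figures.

359 mg

CYP2C9: 0.93 × 2.5 = 2.325
Other: 0.07 (unchanged)
New clearance relative to baseline: 2.325 + 0.07 = 2.395.
Css,avg = (dose rate)/CL, so holding Css fixed requires dose ∝ CL: 150 × 2.395 = 359 mg.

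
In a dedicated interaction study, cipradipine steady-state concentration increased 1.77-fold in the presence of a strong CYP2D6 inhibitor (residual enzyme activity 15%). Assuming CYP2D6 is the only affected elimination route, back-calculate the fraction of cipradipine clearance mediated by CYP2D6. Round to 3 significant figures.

0.512

Write x for the fraction cleared via CYP2D6. The observed steady-state concentration change means clearance fell to 1/1.77 = 0.565 of baseline.
Only the CYP2D6 route changed, so 0.565 = x·0.15 + (1 − x), giving x = 0.512.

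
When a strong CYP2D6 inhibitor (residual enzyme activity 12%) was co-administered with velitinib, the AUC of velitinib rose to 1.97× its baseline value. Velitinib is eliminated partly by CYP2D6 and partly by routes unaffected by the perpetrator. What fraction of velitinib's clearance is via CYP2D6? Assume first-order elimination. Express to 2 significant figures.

Call the CYP2D6 fraction fm. After the interaction, CL_new/CL_old = fm × 0.12 + (1 − fm).
AUC ratio = 1 / (new CL fraction), so new CL fraction = 1 / 1.97 = 0.5076.
fm × 0.12 + 1 − fm = 0.5076  ⇒  fm × (0.12 − 1) = −0.4924  ⇒  fm = 0.56.

0.56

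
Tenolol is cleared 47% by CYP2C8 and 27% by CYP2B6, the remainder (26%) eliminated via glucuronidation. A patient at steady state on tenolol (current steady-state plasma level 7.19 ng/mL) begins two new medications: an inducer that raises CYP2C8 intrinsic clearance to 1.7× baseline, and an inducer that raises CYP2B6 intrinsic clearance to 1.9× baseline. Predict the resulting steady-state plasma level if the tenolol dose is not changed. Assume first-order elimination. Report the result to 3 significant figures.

The CYP2C8 pathway (47% of clearance) rises to 1.7× activity: 0.47 × 1.7 = 0.799.
The CYP2B6 pathway (27% of clearance) increases to 1.9× activity: 0.27 × 1.9 = 0.513.
The remaining 26% of clearance is unaffected.
New clearance relative to baseline: 0.799 + 0.513 + 0.26 = 1.572.
Dividing the baseline by the relative clearance: 7.19 / 1.572 = 4.57 ng/mL.

4.57 ng/mL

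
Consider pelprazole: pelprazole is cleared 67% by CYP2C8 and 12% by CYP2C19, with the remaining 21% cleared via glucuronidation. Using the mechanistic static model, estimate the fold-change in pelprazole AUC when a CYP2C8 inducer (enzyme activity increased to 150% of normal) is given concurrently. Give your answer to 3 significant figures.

0.749

The CYP2C8 pathway (67% of clearance) is boosted to 1.5× activity: 0.67 × 1.5 = 1.005.
CYP2C19 (12%) and the residual 21% are unaffected.
Relative clearance = 1.005 + 0.12 + 0.21 = 1.335.
Since AUC ∝ 1/CL, the ratio is 1 / 1.335 = 0.749.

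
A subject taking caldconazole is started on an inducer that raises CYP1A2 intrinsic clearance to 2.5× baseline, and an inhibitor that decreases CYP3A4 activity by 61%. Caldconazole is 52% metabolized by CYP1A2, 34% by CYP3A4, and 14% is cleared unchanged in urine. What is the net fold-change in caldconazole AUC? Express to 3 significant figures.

The CYP1A2 pathway (52% of clearance) is boosted to 2.5× activity: 0.52 × 2.5 = 1.3.
The CYP3A4 pathway (34% of clearance) is reduced to 0.39× activity: 0.34 × 0.39 = 0.1326.
Non-CYP routes (14%) are unchanged.
New clearance relative to baseline: 1.3 + 0.1326 + 0.14 = 1.5726.
Because AUC varies inversely with clearance, the combined effect is 1 / 1.5726 = 0.636.

0.636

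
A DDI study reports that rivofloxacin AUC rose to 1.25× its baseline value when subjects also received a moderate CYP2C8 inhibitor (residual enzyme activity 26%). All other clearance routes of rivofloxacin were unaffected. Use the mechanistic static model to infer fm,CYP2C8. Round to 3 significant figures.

0.270

CL'/CL = 1 / 1.25 = 0.8
0.26·fm + (1 − fm) = 0.8
fm = (0.8 − 1) / (0.26 − 1) = 0.270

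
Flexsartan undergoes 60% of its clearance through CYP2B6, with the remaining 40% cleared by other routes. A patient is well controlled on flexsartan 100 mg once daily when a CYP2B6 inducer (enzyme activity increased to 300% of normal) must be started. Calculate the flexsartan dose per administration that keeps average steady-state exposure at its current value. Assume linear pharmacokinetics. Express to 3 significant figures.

220 mg

The CYP2B6 pathway (60% of clearance) is boosted to 3× activity: 0.6 × 3 = 1.8.
The remaining 40% of clearance is unaffected.
New clearance relative to baseline: 1.8 + 0.4 = 2.2.
Css,avg = (dose rate)/CL, so holding Css fixed requires dose ∝ CL: 100 × 2.2 = 220 mg.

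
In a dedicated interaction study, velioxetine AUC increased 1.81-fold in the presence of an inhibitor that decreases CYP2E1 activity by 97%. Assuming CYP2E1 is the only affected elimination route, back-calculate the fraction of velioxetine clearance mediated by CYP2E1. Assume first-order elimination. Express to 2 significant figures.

Let fm be the CYP2E1 fraction. New clearance relative to baseline = fm × 0.03 + (1 − fm).
AUC ratio = 1 / (new CL fraction), so new CL fraction = 1 / 1.81 = 0.5525.
fm × 0.03 + 1 − fm = 0.5525  ⇒  fm × (0.03 − 1) = −0.4475  ⇒  fm = 0.46.

0.46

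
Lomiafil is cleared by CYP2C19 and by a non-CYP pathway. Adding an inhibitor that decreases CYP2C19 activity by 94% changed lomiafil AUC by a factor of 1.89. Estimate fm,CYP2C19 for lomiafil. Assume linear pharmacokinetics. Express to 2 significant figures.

0.50

Call the CYP2C19 fraction fm. After the interaction, CL_new/CL_old = fm × 0.06 + (1 − fm).
AUC ratio = 1 / (new CL fraction), so new CL fraction = 1 / 1.89 = 0.5291.
fm × 0.06 + 1 − fm = 0.5291  ⇒  fm × (0.06 − 1) = −0.4709  ⇒  fm = 0.50.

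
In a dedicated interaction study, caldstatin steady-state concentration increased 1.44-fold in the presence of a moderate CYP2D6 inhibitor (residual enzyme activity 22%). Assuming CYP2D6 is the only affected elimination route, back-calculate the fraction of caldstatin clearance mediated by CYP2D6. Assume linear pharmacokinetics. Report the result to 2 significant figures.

0.39

Call the CYP2D6 fraction fm. After the interaction, CL_new/CL_old = fm × 0.22 + (1 − fm).
Steady-state concentration ratio = 1 / (new CL fraction), so new CL fraction = 1 / 1.44 = 0.6944.
fm × 0.22 + 1 − fm = 0.6944  ⇒  fm × (0.22 − 1) = −0.3056  ⇒  fm = 0.39.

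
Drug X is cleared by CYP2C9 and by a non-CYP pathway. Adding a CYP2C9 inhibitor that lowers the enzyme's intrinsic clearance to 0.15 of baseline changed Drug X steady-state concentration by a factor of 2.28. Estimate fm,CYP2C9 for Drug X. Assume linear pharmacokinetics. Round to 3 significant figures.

0.660

CL'/CL = 1 / 2.28 = 0.4386
0.15·fm + (1 − fm) = 0.4386
fm = (0.4386 − 1) / (0.15 − 1) = 0.660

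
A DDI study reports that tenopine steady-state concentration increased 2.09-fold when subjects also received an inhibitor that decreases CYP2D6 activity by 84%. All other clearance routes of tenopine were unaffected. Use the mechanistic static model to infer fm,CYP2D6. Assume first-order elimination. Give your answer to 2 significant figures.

Let x = fm,CYP2D6. Because steady-state concentration ∝ 1/CL, relative clearance fell to 1/2.09 = 0.4785.
Only the CYP2D6 route changed, so 0.4785 = x·0.16 + (1 − x), giving x = 0.62.

0.62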